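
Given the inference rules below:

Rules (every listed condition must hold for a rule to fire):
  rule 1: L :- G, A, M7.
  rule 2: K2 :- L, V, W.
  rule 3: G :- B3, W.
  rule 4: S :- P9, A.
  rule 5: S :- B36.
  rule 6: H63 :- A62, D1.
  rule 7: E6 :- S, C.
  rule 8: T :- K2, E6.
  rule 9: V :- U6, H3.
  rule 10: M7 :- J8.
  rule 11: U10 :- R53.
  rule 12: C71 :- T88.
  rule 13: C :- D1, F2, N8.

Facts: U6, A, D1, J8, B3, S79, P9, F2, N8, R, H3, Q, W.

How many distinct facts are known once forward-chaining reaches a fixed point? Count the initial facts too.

Round 1 fires rule 3, rule 4, rule 9, rule 10, rule 13, giving G, S, V, M7, C.
Round 2 fires rule 1, rule 7, giving L, E6.
Round 3 fires rule 2, giving K2.
Round 4 fires rule 8, giving T.
Closure: {A, B3, C, D1, E6, F2, G, H3, J8, K2, L, M7, N8, P9, Q, R, S, S79, T, U6, V, W} — 22 facts.

22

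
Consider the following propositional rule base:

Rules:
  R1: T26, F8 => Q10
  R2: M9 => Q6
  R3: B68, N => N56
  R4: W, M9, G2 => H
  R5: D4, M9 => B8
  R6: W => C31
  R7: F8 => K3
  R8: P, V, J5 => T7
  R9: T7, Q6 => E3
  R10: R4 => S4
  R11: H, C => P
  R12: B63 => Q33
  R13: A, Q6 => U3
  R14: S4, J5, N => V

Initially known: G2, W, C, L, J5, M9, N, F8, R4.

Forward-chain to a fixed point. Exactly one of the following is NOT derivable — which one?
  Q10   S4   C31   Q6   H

[1] R2 [M9 => Q6]; R4 [W, M9, G2 => H]; R6 [W => C31]; R7 [F8 => K3]; R10 [R4 => S4]. ⇒ new: Q6, H, C31, K3, S4.
[2] R11 [H, C => P]; R14 [S4, J5, N => V]. ⇒ new: P, V.
[3] R8 [P, V, J5 => T7]. ⇒ new: T7.
[4] R9 [T7, Q6 => E3]. ⇒ new: E3.
Derived: H (round 1), Q6 (round 1), C31 (round 1), S4 (round 1). Q10 never appears in any round.

Q10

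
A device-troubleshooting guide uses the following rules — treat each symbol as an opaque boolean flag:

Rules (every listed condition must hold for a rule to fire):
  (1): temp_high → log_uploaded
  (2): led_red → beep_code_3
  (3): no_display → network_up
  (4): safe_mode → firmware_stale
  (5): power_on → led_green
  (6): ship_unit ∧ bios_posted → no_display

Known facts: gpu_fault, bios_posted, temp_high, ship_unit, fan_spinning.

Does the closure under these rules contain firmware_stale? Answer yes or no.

no

Round 1: (1) [temp_high → log_uploaded]; (6) [ship_unit ∧ bios_posted → no_display]. New: log_uploaded, no_display.
Round 2: (3) [no_display → network_up]. New: network_up.
Fixed point reached. firmware_stale is concluded only by (4); (4) needs safe_mode (never derived).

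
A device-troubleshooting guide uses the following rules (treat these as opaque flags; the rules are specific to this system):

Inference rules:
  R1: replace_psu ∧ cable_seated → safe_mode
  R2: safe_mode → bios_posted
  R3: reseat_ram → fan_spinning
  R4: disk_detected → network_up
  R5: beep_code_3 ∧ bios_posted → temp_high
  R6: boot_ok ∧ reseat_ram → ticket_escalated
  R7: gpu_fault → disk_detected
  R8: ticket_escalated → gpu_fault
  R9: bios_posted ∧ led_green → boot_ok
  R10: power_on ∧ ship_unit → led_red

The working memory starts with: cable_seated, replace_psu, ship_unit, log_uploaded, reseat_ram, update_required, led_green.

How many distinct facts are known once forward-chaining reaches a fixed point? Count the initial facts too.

[1] R1 [replace_psu ∧ cable_seated → safe_mode]; R3 [reseat_ram → fan_spinning]. ⇒ new: safe_mode, fan_spinning.
[2] R2 [safe_mode → bios_posted]. ⇒ new: bios_posted.
[3] R9 [bios_posted ∧ led_green → boot_ok]. ⇒ new: boot_ok.
[4] R6 [boot_ok ∧ reseat_ram → ticket_escalated]. ⇒ new: ticket_escalated.
[5] R8 [ticket_escalated → gpu_fault]. ⇒ new: gpu_fault.
[6] R7 [gpu_fault → disk_detected]. ⇒ new: disk_detected.
[7] R4 [disk_detected → network_up]. ⇒ new: network_up.
Closure: {bios_posted, boot_ok, cable_seated, disk_detected, fan_spinning, gpu_fault, led_green, log_uploaded, network_up, replace_psu, reseat_ram, safe_mode, ship_unit, ticket_escalated, update_required} — 15 facts.

15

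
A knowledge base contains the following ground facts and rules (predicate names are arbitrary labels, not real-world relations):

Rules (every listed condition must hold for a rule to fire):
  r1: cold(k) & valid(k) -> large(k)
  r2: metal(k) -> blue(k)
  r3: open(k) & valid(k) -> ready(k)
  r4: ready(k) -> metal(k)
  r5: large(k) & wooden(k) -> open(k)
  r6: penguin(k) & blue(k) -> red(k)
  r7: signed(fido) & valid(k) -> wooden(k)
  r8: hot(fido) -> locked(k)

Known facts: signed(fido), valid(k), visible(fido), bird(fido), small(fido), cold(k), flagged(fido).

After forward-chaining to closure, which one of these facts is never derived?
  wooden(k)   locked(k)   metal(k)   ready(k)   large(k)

locked(k)

Round 1: r1 [cold(k) & valid(k) -> large(k)]; r7 [signed(fido) & valid(k) -> wooden(k)]. New: large(k), wooden(k).
Round 2: r5 [large(k) & wooden(k) -> open(k)]. New: open(k).
Round 3: r3 [open(k) & valid(k) -> ready(k)]. New: ready(k).
Round 4: r4 [ready(k) -> metal(k)]. New: metal(k).
Round 5: r2 [metal(k) -> blue(k)]. New: blue(k).
Derived: large(k) (round 1), wooden(k) (round 1), ready(k) (round 3), metal(k) (round 4). locked(k) never appears in any round.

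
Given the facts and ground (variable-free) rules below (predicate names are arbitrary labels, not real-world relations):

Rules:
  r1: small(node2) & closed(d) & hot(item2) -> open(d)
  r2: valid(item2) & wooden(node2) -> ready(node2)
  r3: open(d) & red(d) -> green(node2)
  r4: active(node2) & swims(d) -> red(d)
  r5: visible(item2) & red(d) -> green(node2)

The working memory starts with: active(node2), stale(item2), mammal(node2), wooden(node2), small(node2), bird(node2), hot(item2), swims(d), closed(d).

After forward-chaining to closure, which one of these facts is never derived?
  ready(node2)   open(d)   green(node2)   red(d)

Round 1 — r1, r4, derive open(d), red(d).
Round 2 — r3, derive green(node2).
Derived: red(d) (round 1), open(d) (round 1), green(node2) (round 2). ready(node2) never appears in any round.

ready(node2)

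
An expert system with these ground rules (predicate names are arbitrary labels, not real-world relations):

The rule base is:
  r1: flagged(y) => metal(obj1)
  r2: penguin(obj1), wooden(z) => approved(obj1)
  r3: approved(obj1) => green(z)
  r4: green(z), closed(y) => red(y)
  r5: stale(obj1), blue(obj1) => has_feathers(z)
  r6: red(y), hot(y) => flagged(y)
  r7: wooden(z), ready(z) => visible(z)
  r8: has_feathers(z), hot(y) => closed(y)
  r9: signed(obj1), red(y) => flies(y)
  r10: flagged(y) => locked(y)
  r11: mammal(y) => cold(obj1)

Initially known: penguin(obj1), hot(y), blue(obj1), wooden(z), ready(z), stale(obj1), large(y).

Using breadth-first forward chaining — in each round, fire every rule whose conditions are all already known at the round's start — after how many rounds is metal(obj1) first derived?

5

Round 1 — r2, r5, r7, derive approved(obj1), has_feathers(z), visible(z).
Round 2 — r3, r8, derive green(z), closed(y).
Round 3 — r4, derive red(y).
Round 4 — r6, derive flagged(y).
Round 5 — r1, r10, derive metal(obj1), locked(y).
metal(obj1) first appears in round 5.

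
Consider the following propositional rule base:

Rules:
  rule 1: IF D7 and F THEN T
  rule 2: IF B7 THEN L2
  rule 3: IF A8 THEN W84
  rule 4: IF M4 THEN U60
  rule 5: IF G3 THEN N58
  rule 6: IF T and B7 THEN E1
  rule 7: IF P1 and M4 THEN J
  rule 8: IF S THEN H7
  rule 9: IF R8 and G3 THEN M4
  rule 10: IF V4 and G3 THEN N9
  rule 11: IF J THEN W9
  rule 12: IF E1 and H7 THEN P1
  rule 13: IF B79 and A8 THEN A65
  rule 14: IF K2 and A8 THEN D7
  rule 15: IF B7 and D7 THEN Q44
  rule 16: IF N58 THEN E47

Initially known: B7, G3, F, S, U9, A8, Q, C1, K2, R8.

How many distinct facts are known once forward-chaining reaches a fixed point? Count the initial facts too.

Round 1: rule 2 [IF B7 THEN L2]; rule 3 [IF A8 THEN W84]; rule 5 [IF G3 THEN N58]; rule 8 [IF S THEN H7]; rule 9 [IF R8 and G3 THEN M4]; rule 14 [IF K2 and A8 THEN D7]. Adds L2, W84, N58, H7, M4, D7.
Round 2: rule 1 [IF D7 and F THEN T]; rule 4 [IF M4 THEN U60]; rule 15 [IF B7 and D7 THEN Q44]; rule 16 [IF N58 THEN E47]. Adds T, U60, Q44, E47.
Round 3: rule 6 [IF T and B7 THEN E1]. Adds E1.
Round 4: rule 12 [IF E1 and H7 THEN P1]. Adds P1.
Round 5: rule 7 [IF P1 and M4 THEN J]. Adds J.
Round 6: rule 11 [IF J THEN W9]. Adds W9.
Closure: {A8, B7, C1, D7, E1, E47, F, G3, H7, J, K2, L2, M4, N58, P1, Q, Q44, R8, S, T, U60, U9, W84, W9} — 24 facts.

24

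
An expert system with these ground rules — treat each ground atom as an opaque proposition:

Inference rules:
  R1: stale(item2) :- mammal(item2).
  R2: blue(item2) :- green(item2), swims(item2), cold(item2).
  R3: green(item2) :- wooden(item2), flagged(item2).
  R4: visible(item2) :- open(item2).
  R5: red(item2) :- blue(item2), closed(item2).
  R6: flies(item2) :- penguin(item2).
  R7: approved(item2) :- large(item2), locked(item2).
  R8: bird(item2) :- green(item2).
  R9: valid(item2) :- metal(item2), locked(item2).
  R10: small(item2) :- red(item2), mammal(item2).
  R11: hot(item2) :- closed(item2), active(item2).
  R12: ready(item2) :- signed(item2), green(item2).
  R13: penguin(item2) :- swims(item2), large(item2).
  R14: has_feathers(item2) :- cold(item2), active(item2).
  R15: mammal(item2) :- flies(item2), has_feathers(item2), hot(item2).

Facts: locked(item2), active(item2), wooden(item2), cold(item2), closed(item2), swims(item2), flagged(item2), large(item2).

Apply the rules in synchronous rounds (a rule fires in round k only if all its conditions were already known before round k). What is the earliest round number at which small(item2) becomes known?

Round 1: R3 [green(item2) :- wooden(item2), flagged(item2).]; R7 [approved(item2) :- large(item2), locked(item2).]; R11 [hot(item2) :- closed(item2), active(item2).]; R13 [penguin(item2) :- swims(item2), large(item2).]; R14 [has_feathers(item2) :- cold(item2), active(item2).]. New: green(item2), approved(item2), hot(item2), penguin(item2), has_feathers(item2).
Round 2: R2 [blue(item2) :- green(item2), swims(item2), cold(item2).]; R6 [flies(item2) :- penguin(item2).]; R8 [bird(item2) :- green(item2).]. New: blue(item2), flies(item2), bird(item2).
Round 3: R5 [red(item2) :- blue(item2), closed(item2).]; R15 [mammal(item2) :- flies(item2), has_feathers(item2), hot(item2).]. New: red(item2), mammal(item2).
Round 4: R1 [stale(item2) :- mammal(item2).]; R10 [small(item2) :- red(item2), mammal(item2).]. New: stale(item2), small(item2).
small(item2) first appears in round 4.

4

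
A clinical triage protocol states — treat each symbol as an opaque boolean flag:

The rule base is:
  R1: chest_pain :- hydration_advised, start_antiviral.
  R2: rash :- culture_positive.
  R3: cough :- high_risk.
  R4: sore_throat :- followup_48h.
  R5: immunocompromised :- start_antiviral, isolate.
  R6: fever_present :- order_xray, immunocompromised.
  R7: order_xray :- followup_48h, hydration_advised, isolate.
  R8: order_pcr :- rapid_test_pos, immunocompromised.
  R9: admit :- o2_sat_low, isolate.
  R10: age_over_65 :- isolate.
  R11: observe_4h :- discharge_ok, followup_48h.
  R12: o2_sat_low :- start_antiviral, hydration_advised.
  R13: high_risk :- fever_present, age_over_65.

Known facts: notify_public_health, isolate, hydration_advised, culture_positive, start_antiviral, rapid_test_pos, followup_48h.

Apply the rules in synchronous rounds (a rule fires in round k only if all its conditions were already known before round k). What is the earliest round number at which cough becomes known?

4

Round 1 fires R1, R2, R4, R5, R7, R10, R12, giving chest_pain, rash, sore_throat, immunocompromised, order_xray, age_over_65, o2_sat_low.
Round 2 fires R6, R8, R9, giving fever_present, order_pcr, admit.
Round 3 fires R13, giving high_risk.
Round 4 fires R3, giving cough.
cough first appears in round 4.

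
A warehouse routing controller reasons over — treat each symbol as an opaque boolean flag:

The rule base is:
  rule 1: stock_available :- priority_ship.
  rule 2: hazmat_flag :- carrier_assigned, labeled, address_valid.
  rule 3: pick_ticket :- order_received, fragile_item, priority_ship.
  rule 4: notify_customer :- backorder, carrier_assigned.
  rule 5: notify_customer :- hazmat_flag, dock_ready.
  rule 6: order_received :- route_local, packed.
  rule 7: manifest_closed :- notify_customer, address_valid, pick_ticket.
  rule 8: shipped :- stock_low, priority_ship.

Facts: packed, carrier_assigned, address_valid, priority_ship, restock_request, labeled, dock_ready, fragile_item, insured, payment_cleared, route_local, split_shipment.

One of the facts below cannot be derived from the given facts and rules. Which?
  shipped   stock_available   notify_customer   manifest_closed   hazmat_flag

shipped

Round 1: rule 1 [stock_available :- priority_ship.]; rule 2 [hazmat_flag :- carrier_assigned, labeled, address_valid.]; rule 6 [order_received :- route_local, packed.]. Adds stock_available, hazmat_flag, order_received.
Round 2: rule 3 [pick_ticket :- order_received, fragile_item, priority_ship.]; rule 5 [notify_customer :- hazmat_flag, dock_ready.]. Adds pick_ticket, notify_customer.
Round 3: rule 7 [manifest_closed :- notify_customer, address_valid, pick_ticket.]. Adds manifest_closed.
Derived: hazmat_flag (round 1), notify_customer (round 2), stock_available (round 1), manifest_closed (round 3). shipped never appears in any round.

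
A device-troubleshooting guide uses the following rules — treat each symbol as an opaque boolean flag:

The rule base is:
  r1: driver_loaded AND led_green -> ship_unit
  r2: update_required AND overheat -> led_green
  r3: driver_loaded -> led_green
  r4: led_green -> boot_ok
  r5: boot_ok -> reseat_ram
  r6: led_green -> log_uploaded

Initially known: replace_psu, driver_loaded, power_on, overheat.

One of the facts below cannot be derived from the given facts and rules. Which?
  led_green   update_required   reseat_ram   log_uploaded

update_required

Round 1 — r3, derive led_green.
Round 2 — r1, r4, r6, derive ship_unit, boot_ok, log_uploaded.
Round 3 — r5, derive reseat_ram.
Derived: led_green (round 1), reseat_ram (round 3), log_uploaded (round 2). update_required never appears in any round.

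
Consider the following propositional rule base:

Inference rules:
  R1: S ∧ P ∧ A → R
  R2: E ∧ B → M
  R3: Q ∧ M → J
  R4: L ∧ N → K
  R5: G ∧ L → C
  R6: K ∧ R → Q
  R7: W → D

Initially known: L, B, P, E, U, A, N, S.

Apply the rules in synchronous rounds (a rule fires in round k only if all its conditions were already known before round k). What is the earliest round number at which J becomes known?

3

Round 1: R1 [S ∧ P ∧ A → R]; R2 [E ∧ B → M]; R4 [L ∧ N → K]. New: R, M, K.
Round 2: R6 [K ∧ R → Q]. New: Q.
Round 3: R3 [Q ∧ M → J]. New: J.
J first appears in round 3.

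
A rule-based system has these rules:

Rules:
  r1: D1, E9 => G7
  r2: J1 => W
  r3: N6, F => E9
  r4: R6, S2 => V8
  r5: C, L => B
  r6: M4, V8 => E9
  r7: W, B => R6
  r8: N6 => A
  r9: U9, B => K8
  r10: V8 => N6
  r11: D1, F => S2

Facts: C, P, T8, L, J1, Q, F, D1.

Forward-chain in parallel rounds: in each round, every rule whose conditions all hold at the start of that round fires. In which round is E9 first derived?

Round 1: r2 [J1 => W]; r5 [C, L => B]; r11 [D1, F => S2]. New: W, B, S2.
Round 2: r7 [W, B => R6]. New: R6.
Round 3: r4 [R6, S2 => V8]. New: V8.
Round 4: r10 [V8 => N6]. New: N6.
Round 5: r3 [N6, F => E9]; r8 [N6 => A]. New: E9, A.
E9 first appears in round 5.

5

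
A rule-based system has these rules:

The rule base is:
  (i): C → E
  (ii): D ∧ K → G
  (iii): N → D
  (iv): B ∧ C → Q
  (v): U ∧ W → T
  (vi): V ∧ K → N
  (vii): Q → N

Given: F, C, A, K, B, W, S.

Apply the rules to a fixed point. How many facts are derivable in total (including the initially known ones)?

12

Round 1: (i) [C → E]; (iv) [B ∧ C → Q]. Adds E, Q.
Round 2: (vii) [Q → N]. Adds N.
Round 3: (iii) [N → D]. Adds D.
Round 4: (ii) [D ∧ K → G]. Adds G.
Closure: {A, B, C, D, E, F, G, K, N, Q, S, W} — 12 facts.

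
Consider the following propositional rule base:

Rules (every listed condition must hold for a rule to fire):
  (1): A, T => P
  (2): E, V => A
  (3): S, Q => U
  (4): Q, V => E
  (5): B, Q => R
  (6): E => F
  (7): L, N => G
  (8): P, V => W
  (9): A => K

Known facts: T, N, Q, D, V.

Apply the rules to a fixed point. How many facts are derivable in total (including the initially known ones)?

11

Round 1: (4) [Q, V => E]. New: E.
Round 2: (2) [E, V => A]; (6) [E => F]. New: A, F.
Round 3: (1) [A, T => P]; (9) [A => K]. New: P, K.
Round 4: (8) [P, V => W]. New: W.
Closure: {A, D, E, F, K, N, P, Q, T, V, W} — 11 facts.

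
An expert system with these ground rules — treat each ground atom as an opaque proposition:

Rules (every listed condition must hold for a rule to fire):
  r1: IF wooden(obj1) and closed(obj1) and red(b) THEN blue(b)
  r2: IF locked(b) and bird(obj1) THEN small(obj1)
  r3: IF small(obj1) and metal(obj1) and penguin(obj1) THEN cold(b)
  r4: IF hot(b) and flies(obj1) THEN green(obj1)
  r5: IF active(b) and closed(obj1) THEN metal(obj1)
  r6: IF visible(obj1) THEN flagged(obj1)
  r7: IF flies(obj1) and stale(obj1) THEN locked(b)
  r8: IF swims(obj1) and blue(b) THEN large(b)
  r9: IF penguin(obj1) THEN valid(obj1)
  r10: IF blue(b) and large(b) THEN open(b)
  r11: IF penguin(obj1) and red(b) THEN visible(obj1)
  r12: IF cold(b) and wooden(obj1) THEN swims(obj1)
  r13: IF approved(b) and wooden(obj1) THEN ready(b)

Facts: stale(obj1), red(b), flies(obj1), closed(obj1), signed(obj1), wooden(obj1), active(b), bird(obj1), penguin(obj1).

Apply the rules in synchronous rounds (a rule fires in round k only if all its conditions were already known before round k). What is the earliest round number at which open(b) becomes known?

6

Round 1: r1 [IF wooden(obj1) and closed(obj1) and red(b) THEN blue(b)]; r5 [IF active(b) and closed(obj1) THEN metal(obj1)]; r7 [IF flies(obj1) and stale(obj1) THEN locked(b)]; r9 [IF penguin(obj1) THEN valid(obj1)]; r11 [IF penguin(obj1) and red(b) THEN visible(obj1)]. New: blue(b), metal(obj1), locked(b), valid(obj1), visible(obj1).
Round 2: r2 [IF locked(b) and bird(obj1) THEN small(obj1)]; r6 [IF visible(obj1) THEN flagged(obj1)]. New: small(obj1), flagged(obj1).
Round 3: r3 [IF small(obj1) and metal(obj1) and penguin(obj1) THEN cold(b)]. New: cold(b).
Round 4: r12 [IF cold(b) and wooden(obj1) THEN swims(obj1)]. New: swims(obj1).
Round 5: r8 [IF swims(obj1) and blue(b) THEN large(b)]. New: large(b).
Round 6: r10 [IF blue(b) and large(b) THEN open(b)]. New: open(b).
open(b) first appears in round 6.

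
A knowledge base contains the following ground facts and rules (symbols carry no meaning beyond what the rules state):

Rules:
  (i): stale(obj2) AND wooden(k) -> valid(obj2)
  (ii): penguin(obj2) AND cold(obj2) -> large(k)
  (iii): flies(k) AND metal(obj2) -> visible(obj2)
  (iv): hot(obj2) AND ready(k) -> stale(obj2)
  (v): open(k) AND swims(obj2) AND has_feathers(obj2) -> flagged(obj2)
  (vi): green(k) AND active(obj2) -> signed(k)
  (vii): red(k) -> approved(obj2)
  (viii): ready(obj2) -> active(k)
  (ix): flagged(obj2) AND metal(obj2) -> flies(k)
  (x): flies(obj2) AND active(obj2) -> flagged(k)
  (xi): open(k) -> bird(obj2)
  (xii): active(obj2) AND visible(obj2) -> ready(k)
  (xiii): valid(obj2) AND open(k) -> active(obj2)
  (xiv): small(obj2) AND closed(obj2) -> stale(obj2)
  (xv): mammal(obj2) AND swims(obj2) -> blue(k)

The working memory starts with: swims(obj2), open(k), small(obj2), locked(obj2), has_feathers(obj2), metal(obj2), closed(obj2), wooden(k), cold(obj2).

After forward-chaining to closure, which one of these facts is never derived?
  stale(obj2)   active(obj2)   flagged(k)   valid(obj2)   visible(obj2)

flagged(k)

Round 1 fires (v), (xi), (xiv), giving flagged(obj2), bird(obj2), stale(obj2).
Round 2 fires (i), (ix), giving valid(obj2), flies(k).
Round 3 fires (iii), (xiii), giving visible(obj2), active(obj2).
Round 4 fires (xii), giving ready(k).
Derived: visible(obj2) (round 3), stale(obj2) (round 1), active(obj2) (round 3), valid(obj2) (round 2). flagged(k) never appears in any round.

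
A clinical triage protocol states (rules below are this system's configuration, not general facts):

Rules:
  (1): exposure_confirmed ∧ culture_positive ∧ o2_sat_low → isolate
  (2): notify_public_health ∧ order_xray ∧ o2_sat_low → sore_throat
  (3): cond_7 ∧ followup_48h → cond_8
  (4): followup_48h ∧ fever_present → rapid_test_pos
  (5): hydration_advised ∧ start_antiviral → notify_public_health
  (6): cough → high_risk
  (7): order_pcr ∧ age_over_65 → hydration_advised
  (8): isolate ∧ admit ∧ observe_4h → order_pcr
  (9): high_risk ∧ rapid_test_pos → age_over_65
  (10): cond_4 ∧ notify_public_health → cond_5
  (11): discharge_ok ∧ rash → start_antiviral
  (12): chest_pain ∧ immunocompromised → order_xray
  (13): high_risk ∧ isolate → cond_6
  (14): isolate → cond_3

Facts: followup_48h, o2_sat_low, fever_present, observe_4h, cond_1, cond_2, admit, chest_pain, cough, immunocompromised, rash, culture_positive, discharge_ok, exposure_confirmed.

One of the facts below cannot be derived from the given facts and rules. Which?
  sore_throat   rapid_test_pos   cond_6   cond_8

Round 1 — (1), (4), (6), (11), (12), derive isolate, rapid_test_pos, high_risk, start_antiviral, order_xray.
Round 2 — (8), (9), (13), (14), derive order_pcr, age_over_65, cond_6, cond_3.
Round 3 — (7), derive hydration_advised.
Round 4 — (5), derive notify_public_health.
Round 5 — (2), derive sore_throat.
Derived: rapid_test_pos (round 1), cond_6 (round 2), sore_throat (round 5). cond_8 never appears in any round.

cond_8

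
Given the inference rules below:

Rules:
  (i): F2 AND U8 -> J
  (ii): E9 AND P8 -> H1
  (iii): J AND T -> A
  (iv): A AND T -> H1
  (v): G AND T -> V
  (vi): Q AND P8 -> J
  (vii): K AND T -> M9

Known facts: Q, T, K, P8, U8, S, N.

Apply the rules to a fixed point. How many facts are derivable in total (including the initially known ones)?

Round 1 — (vi), (vii), derive J, M9.
Round 2 — (iii), derive A.
Round 3 — (iv), derive H1.
Closure: {A, H1, J, K, M9, N, P8, Q, S, T, U8} — 11 facts.

11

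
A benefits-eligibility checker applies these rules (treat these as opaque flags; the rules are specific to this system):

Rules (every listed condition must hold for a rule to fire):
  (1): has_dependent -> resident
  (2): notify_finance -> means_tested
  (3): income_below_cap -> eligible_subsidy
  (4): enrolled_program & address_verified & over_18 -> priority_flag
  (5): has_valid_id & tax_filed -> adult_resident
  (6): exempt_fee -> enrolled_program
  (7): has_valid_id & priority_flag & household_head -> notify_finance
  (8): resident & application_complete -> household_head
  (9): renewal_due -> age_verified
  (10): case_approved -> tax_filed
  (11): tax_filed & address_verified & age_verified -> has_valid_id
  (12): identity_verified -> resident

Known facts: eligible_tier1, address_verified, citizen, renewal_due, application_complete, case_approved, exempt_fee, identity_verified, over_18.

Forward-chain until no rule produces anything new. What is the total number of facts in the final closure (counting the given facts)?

19

Round 1: (6) [exempt_fee -> enrolled_program]; (9) [renewal_due -> age_verified]; (10) [case_approved -> tax_filed]; (12) [identity_verified -> resident]. New: enrolled_program, age_verified, tax_filed, resident.
Round 2: (4) [enrolled_program & address_verified & over_18 -> priority_flag]; (8) [resident & application_complete -> household_head]; (11) [tax_filed & address_verified & age_verified -> has_valid_id]. New: priority_flag, household_head, has_valid_id.
Round 3: (5) [has_valid_id & tax_filed -> adult_resident]; (7) [has_valid_id & priority_flag & household_head -> notify_finance]. New: adult_resident, notify_finance.
Round 4: (2) [notify_finance -> means_tested]. New: means_tested.
Closure: {address_verified, adult_resident, age_verified, application_complete, case_approved, citizen, eligible_tier1, enrolled_program, exempt_fee, has_valid_id, household_head, identity_verified, means_tested, notify_finance, over_18, priority_flag, renewal_due, resident, tax_filed} — 19 facts.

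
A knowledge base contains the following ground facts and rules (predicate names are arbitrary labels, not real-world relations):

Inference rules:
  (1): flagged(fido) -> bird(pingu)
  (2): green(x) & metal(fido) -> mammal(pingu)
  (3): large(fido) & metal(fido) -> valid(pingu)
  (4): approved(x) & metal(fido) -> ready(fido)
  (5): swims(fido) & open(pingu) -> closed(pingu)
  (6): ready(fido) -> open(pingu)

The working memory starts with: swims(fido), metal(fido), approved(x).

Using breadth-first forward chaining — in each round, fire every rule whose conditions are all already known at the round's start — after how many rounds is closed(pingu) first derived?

3

Round 1: (4) [approved(x) & metal(fido) -> ready(fido)]. Adds ready(fido).
Round 2: (6) [ready(fido) -> open(pingu)]. Adds open(pingu).
Round 3: (5) [swims(fido) & open(pingu) -> closed(pingu)]. Adds closed(pingu).
closed(pingu) first appears in round 3.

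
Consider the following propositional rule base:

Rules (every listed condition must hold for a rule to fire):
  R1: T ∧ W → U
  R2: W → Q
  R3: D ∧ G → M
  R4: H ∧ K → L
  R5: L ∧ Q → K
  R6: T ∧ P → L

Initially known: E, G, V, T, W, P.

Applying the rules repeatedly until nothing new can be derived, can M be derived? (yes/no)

no

Round 1 — R1, R2, R6, derive U, Q, L.
Round 2 — R5, derive K.
Fixed point reached. M is concluded only by R3; R3 needs D (never derived).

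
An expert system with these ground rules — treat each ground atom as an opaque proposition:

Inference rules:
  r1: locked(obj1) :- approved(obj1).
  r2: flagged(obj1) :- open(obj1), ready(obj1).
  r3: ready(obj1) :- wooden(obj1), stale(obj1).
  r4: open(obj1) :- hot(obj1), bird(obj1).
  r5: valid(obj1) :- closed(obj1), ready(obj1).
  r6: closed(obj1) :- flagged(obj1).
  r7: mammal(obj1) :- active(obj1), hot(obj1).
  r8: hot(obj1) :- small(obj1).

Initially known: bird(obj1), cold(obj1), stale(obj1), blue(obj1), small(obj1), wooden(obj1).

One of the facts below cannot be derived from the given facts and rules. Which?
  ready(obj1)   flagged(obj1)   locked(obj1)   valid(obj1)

Round 1: r3 [ready(obj1) :- wooden(obj1), stale(obj1).]; r8 [hot(obj1) :- small(obj1).]. Adds ready(obj1), hot(obj1).
Round 2: r4 [open(obj1) :- hot(obj1), bird(obj1).]. Adds open(obj1).
Round 3: r2 [flagged(obj1) :- open(obj1), ready(obj1).]. Adds flagged(obj1).
Round 4: r6 [closed(obj1) :- flagged(obj1).]. Adds closed(obj1).
Round 5: r5 [valid(obj1) :- closed(obj1), ready(obj1).]. Adds valid(obj1).
Derived: flagged(obj1) (round 3), valid(obj1) (round 5), ready(obj1) (round 1). locked(obj1) never appears in any round.

locked(obj1)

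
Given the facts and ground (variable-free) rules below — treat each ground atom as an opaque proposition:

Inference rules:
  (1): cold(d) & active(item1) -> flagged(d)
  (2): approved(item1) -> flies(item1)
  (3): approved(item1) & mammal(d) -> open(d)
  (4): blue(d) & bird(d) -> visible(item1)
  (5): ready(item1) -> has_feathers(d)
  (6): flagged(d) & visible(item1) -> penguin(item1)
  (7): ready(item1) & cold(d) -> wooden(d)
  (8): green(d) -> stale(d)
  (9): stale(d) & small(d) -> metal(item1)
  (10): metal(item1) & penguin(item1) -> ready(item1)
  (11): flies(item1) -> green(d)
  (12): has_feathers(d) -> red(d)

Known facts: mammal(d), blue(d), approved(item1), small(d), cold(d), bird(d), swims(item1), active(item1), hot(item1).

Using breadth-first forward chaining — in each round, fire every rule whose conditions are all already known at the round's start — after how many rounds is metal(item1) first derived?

Round 1 fires (1), (2), (3), (4), giving flagged(d), flies(item1), open(d), visible(item1).
Round 2 fires (6), (11), giving penguin(item1), green(d).
Round 3 fires (8), giving stale(d).
Round 4 fires (9), giving metal(item1).
metal(item1) first appears in round 4.

4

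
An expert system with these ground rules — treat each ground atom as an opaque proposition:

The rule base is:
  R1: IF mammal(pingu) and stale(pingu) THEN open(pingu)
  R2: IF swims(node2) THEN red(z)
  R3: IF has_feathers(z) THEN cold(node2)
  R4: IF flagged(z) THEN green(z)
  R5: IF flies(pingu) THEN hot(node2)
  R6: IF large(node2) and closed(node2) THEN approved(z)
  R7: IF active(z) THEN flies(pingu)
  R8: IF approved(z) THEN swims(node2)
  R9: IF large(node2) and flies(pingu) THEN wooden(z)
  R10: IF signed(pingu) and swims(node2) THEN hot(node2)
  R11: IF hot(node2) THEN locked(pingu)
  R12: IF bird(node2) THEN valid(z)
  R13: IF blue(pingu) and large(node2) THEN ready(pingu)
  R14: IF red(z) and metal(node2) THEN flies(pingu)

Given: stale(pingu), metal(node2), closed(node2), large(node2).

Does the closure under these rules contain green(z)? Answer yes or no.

Round 1 fires R6, giving approved(z).
Round 2 fires R8, giving swims(node2).
Round 3 fires R2, giving red(z).
Round 4 fires R14, giving flies(pingu).
Round 5 fires R5, R9, giving hot(node2), wooden(z).
Round 6 fires R11, giving locked(pingu).
Fixed point reached. green(z) is concluded only by R4; R4 needs flagged(z) (never derived).

no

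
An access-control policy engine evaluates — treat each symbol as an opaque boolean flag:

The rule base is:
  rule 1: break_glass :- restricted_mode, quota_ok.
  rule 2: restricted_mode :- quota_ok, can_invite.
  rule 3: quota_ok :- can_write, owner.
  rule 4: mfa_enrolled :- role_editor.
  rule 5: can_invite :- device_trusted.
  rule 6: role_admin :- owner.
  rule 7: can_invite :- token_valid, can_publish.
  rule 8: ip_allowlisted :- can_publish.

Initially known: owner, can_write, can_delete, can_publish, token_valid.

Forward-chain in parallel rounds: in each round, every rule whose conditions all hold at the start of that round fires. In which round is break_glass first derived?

[1] rule 3 [quota_ok :- can_write, owner.]; rule 6 [role_admin :- owner.]; rule 7 [can_invite :- token_valid, can_publish.]; rule 8 [ip_allowlisted :- can_publish.]. ⇒ new: quota_ok, role_admin, can_invite, ip_allowlisted.
[2] rule 2 [restricted_mode :- quota_ok, can_invite.]. ⇒ new: restricted_mode.
[3] rule 1 [break_glass :- restricted_mode, quota_ok.]. ⇒ new: break_glass.
break_glass first appears in round 3.

3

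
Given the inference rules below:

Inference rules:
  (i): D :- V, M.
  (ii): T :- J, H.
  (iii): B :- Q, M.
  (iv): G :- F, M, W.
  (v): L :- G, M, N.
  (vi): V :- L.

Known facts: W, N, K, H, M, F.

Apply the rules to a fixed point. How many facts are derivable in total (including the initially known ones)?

[1] (iv) [G :- F, M, W.]. ⇒ new: G.
[2] (v) [L :- G, M, N.]. ⇒ new: L.
[3] (vi) [V :- L.]. ⇒ new: V.
[4] (i) [D :- V, M.]. ⇒ new: D.
Closure: {D, F, G, H, K, L, M, N, V, W} — 10 facts.

10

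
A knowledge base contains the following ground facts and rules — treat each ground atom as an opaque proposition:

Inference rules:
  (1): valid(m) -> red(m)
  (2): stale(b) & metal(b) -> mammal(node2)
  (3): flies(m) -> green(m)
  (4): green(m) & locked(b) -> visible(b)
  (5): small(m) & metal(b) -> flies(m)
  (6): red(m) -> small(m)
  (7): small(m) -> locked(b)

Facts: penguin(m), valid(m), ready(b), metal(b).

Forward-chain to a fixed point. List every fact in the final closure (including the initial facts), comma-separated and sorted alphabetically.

Round 1 fires (1), giving red(m).
Round 2 fires (6), giving small(m).
Round 3 fires (5), (7), giving flies(m), locked(b).
Round 4 fires (3), giving green(m).
Round 5 fires (4), giving visible(b).

flies(m), green(m), locked(b), metal(b), penguin(m), ready(b), red(m), small(m), valid(m), visible(b)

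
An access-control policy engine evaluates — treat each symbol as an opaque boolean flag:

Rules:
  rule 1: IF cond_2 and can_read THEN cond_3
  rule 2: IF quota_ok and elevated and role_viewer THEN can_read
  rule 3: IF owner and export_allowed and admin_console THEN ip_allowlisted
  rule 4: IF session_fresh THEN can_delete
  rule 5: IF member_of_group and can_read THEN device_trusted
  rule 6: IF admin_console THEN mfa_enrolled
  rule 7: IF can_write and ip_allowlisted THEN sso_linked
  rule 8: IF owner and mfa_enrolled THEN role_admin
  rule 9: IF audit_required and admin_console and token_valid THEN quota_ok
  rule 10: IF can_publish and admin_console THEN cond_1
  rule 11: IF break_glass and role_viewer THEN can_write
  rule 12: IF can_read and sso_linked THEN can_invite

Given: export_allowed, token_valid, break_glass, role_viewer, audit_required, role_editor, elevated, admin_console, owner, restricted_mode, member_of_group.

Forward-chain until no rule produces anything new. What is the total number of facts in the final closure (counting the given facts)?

20

[1] rule 3 [IF owner and export_allowed and admin_console THEN ip_allowlisted]; rule 6 [IF admin_console THEN mfa_enrolled]; rule 9 [IF audit_required and admin_console and token_valid THEN quota_ok]; rule 11 [IF break_glass and role_viewer THEN can_write]. ⇒ new: ip_allowlisted, mfa_enrolled, quota_ok, can_write.
[2] rule 2 [IF quota_ok and elevated and role_viewer THEN can_read]; rule 7 [IF can_write and ip_allowlisted THEN sso_linked]; rule 8 [IF owner and mfa_enrolled THEN role_admin]. ⇒ new: can_read, sso_linked, role_admin.
[3] rule 5 [IF member_of_group and can_read THEN device_trusted]; rule 12 [IF can_read and sso_linked THEN can_invite]. ⇒ new: device_trusted, can_invite.
Closure: {admin_console, audit_required, break_glass, can_invite, can_read, can_write, device_trusted, elevated, export_allowed, ip_allowlisted, member_of_group, mfa_enrolled, owner, quota_ok, restricted_mode, role_admin, role_editor, role_viewer, sso_linked, token_valid} — 20 facts.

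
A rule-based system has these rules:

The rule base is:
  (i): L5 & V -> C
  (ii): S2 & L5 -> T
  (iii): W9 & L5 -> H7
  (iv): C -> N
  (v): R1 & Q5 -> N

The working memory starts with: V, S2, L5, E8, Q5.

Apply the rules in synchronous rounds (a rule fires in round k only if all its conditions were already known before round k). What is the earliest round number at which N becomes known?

2

Round 1: (i) [L5 & V -> C]; (ii) [S2 & L5 -> T]. New: C, T.
Round 2: (iv) [C -> N]. New: N.
N first appears in round 2.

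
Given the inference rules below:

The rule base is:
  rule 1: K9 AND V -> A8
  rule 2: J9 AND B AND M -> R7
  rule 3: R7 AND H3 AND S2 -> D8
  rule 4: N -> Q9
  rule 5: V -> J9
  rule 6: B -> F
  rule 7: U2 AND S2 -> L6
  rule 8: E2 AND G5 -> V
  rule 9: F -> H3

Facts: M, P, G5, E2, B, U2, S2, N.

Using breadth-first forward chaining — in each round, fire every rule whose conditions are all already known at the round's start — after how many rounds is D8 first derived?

Round 1: rule 4 [N -> Q9]; rule 6 [B -> F]; rule 7 [U2 AND S2 -> L6]; rule 8 [E2 AND G5 -> V]. Adds Q9, F, L6, V.
Round 2: rule 5 [V -> J9]; rule 9 [F -> H3]. Adds J9, H3.
Round 3: rule 2 [J9 AND B AND M -> R7]. Adds R7.
Round 4: rule 3 [R7 AND H3 AND S2 -> D8]. Adds D8.
D8 first appears in round 4.

4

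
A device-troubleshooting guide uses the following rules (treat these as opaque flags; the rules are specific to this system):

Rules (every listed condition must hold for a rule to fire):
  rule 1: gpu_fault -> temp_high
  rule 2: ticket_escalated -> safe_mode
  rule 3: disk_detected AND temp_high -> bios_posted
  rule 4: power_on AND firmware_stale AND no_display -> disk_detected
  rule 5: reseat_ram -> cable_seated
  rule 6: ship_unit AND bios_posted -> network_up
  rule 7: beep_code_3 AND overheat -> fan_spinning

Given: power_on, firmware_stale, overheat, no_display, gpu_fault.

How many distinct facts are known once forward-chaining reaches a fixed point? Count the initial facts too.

Round 1 fires rule 1, rule 4, giving temp_high, disk_detected.
Round 2 fires rule 3, giving bios_posted.
Closure: {bios_posted, disk_detected, firmware_stale, gpu_fault, no_display, overheat, power_on, temp_high} — 8 facts.

8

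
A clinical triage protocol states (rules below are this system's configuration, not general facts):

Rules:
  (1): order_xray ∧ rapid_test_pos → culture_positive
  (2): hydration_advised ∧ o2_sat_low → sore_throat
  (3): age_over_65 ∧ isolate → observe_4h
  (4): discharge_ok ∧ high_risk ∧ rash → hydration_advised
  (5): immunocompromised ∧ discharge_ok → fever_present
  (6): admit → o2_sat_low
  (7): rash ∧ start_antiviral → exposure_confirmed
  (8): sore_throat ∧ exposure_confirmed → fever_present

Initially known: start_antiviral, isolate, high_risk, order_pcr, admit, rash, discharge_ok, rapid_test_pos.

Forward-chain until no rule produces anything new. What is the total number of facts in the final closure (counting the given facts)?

13

Round 1: (4) [discharge_ok ∧ high_risk ∧ rash → hydration_advised]; (6) [admit → o2_sat_low]; (7) [rash ∧ start_antiviral → exposure_confirmed]. New: hydration_advised, o2_sat_low, exposure_confirmed.
Round 2: (2) [hydration_advised ∧ o2_sat_low → sore_throat]. New: sore_throat.
Round 3: (8) [sore_throat ∧ exposure_confirmed → fever_present]. New: fever_present.
Closure: {admit, discharge_ok, exposure_confirmed, fever_present, high_risk, hydration_advised, isolate, o2_sat_low, order_pcr, rapid_test_pos, rash, sore_throat, start_antiviral} — 13 facts.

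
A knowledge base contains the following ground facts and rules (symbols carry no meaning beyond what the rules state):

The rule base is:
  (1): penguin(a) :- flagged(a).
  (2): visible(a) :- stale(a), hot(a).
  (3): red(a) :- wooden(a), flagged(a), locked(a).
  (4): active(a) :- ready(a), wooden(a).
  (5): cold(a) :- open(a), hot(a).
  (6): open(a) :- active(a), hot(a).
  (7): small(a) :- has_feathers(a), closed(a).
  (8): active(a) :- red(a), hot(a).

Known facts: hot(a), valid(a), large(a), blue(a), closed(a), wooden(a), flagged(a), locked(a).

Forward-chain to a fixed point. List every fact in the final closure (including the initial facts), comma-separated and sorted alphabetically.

active(a), blue(a), closed(a), cold(a), flagged(a), hot(a), large(a), locked(a), open(a), penguin(a), red(a), valid(a), wooden(a)

Round 1 — (1), (3), derive penguin(a), red(a).
Round 2 — (8), derive active(a).
Round 3 — (6), derive open(a).
Round 4 — (5), derive cold(a).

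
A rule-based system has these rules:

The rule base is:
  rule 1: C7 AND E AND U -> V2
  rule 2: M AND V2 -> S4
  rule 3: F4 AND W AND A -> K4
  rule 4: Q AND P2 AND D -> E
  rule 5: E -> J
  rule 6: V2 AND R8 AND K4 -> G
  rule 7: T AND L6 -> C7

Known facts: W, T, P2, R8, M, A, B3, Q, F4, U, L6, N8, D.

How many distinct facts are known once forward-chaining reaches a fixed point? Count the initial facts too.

[1] rule 3 [F4 AND W AND A -> K4]; rule 4 [Q AND P2 AND D -> E]; rule 7 [T AND L6 -> C7]. ⇒ new: K4, E, C7.
[2] rule 1 [C7 AND E AND U -> V2]; rule 5 [E -> J]. ⇒ new: V2, J.
[3] rule 2 [M AND V2 -> S4]; rule 6 [V2 AND R8 AND K4 -> G]. ⇒ new: S4, G.
Closure: {A, B3, C7, D, E, F4, G, J, K4, L6, M, N8, P2, Q, R8, S4, T, U, V2, W} — 20 facts.

20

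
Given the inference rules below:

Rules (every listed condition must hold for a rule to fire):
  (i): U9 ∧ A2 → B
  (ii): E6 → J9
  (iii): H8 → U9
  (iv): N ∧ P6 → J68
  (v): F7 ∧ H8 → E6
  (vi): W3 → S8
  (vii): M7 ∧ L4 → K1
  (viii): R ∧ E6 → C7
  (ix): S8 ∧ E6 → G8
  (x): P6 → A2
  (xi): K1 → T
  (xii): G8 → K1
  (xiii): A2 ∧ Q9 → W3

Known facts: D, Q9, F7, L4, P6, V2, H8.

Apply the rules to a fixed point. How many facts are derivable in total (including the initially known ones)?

17

Round 1: (iii) [H8 → U9]; (v) [F7 ∧ H8 → E6]; (x) [P6 → A2]. Adds U9, E6, A2.
Round 2: (i) [U9 ∧ A2 → B]; (ii) [E6 → J9]; (xiii) [A2 ∧ Q9 → W3]. Adds B, J9, W3.
Round 3: (vi) [W3 → S8]. Adds S8.
Round 4: (ix) [S8 ∧ E6 → G8]. Adds G8.
Round 5: (xii) [G8 → K1]. Adds K1.
Round 6: (xi) [K1 → T]. Adds T.
Closure: {A2, B, D, E6, F7, G8, H8, J9, K1, L4, P6, Q9, S8, T, U9, V2, W3} — 17 facts.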